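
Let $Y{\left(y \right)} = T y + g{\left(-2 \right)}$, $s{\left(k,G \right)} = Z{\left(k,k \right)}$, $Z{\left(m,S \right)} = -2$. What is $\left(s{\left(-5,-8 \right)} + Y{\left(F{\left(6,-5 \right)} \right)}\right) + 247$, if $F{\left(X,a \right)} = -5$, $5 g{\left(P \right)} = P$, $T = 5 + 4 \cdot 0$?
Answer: $\frac{1098}{5} \approx 219.6$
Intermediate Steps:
$T = 5$ ($T = 5 + 0 = 5$)
$g{\left(P \right)} = \frac{P}{5}$
$s{\left(k,G \right)} = -2$
$Y{\left(y \right)} = - \frac{2}{5} + 5 y$ ($Y{\left(y \right)} = 5 y + \frac{1}{5} \left(-2\right) = 5 y - \frac{2}{5} = - \frac{2}{5} + 5 y$)
$\left(s{\left(-5,-8 \right)} + Y{\left(F{\left(6,-5 \right)} \right)}\right) + 247 = \left(-2 + \left(- \frac{2}{5} + 5 \left(-5\right)\right)\right) + 247 = \left(-2 - \frac{127}{5}\right) + 247 = - \frac{137}{5} + 247 = \frac{1098}{5}$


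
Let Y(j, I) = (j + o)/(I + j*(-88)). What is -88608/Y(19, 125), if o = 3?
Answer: 68538288/11 ≈ 6.2308e+6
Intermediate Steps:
Y(j, I) = (3 + j)/(I - 88*j) (Y(j, I) = (j + 3)/(I + j*(-88)) = (3 + j)/(I - 88*j))
-88608/Y(19, 125) = -88608*(125 - 88*19)/(3 + 19) = -88608/(22/(125 - 1672)) = -88608/(22/(-1547)) = -88608/((-1/1547*22)) = -88608/(-22/1547) = -88608*(-1547/22) = 68538288/11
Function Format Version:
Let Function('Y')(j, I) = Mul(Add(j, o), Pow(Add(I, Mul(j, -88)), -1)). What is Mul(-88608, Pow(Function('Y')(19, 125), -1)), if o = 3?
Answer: Rational(68538288, 11) ≈ 6.2308e+6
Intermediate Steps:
Function('Y')(j, I) = Mul(Pow(Add(I, Mul(-88, j)), -1), Add(3, j)) (Function('Y')(j, I) = Mul(Add(j, 3), Pow(Add(I, Mul(j, -88)), -1)) = Mul(Add(3, j), Pow(Add(I, Mul(-88, j)), -1)) = Mul(Pow(Add(I, Mul(-88, j)), -1), Add(3, j)))
Mul(-88608, Pow(Function('Y')(19, 125), -1)) = Mul(-88608, Pow(Mul(Pow(Add(125, Mul(-88, 19)), -1), Add(3, 19)), -1)) = Mul(-88608, Pow(Mul(Pow(Add(125, -1672), -1), 22), -1)) = Mul(-88608, Pow(Mul(Pow(-1547, -1), 22), -1)) = Mul(-88608, Pow(Mul(Rational(-1, 1547), 22), -1)) = Mul(-88608, Pow(Rational(-22, 1547), -1)) = Mul(-88608, Rational(-1547, 22)) = Rational(68538288, 11)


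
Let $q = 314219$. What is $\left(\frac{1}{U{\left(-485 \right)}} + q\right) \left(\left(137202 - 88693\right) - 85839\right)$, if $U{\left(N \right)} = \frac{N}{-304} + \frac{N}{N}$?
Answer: $- \frac{9254819816350}{789} \approx -1.173 \cdot 10^{10}$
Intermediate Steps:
$U{\left(N \right)} = 1 - \frac{N}{304}$ ($U{\left(N \right)} = N \left(- \frac{1}{304}\right) + 1 = - \frac{N}{304} + 1 = 1 - \frac{N}{304}$)
$\left(\frac{1}{U{\left(-485 \right)}} + q\right) \left(\left(137202 - 88693\right) - 85839\right) = \left(\frac{1}{1 - - \frac{485}{304}} + 314219\right) \left(\left(137202 - 88693\right) - 85839\right) = \left(\frac{1}{1 + \frac{485}{304}} + 314219\right) \left(48509 - 85839\right) = \left(\frac{1}{\frac{789}{304}} + 314219\right) \left(-37330\right) = \left(\frac{304}{789} + 314219\right) \left(-37330\right) = \frac{247919095}{789} \left(-37330\right) = - \frac{9254819816350}{789}$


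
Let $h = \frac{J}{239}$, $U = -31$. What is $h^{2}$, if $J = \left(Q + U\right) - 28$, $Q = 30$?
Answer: $\frac{841}{57121} \approx 0.014723$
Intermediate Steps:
$J = -29$ ($J = \left(30 - 31\right) - 28 = -1 - 28 = -29$)
$h = - \frac{29}{239} \approx -0.12134$
$h^{2} = \left(- \frac{29}{239}\right)^{2} = \frac{841}{57121}$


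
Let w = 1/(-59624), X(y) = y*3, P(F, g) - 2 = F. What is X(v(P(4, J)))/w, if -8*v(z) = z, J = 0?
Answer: 134154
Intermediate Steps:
P(F, g) = 2 + F
v(z) = -z/8
X(y) = 3*y
w = -1/59624 ≈ -1.6772e-5
X(v(P(4, J)))/w = (3*(-(2 + 4)/8))/(-1/59624) = (3*(-⅛*6))*(-59624) = (3*(-¾))*(-59624) = -9/4*(-59624) = 134154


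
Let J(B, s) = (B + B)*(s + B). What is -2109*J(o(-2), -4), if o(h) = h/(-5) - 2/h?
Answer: 383838/25 ≈ 15354.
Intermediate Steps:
o(h) = -2/h - h/5 (o(h) = h*(-⅕) - 2/h = -h/5 - 2/h = -2/h - h/5)
J(B, s) = 2*B*(B + s) (J(B, s) = (2*B)*(B + s) = 2*B*(B + s))
-2109*J(o(-2), -4) = -4218*(-2/(-2) - ⅕*(-2))*((-2/(-2) - ⅕*(-2)) - 4) = -4218*(-2*(-½) + ⅖)*((-2*(-½) + ⅖) - 4) = -4218*(1 + ⅖)*((1 + ⅖) - 4) = -4218*7*(7/5 - 4)/5 = -4218*7*(-13)/(5*5) = -2109*(-182/25) = 383838/25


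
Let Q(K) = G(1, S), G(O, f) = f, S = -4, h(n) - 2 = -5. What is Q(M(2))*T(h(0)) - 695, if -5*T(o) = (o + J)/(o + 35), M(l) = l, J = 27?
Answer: -3472/5 ≈ -694.40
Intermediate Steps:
h(n) = -3 (h(n) = 2 - 5 = -3)
Q(K) = -4
T(o) = -(27 + o)/(5*(35 + o)) (T(o) = -(o + 27)/(5*(o + 35)) = -(27 + o)/(5*(35 + o)))
Q(M(2))*T(h(0)) - 695 = -4*(-27 - 1*(-3))/(5*(35 - 3)) - 695 = -4*(-27 + 3)/(5*32) - 695 = -4*(-24)/(5*32) - 695 = -4*(-3/20) - 695 = ⅗ - 695 = -3472/5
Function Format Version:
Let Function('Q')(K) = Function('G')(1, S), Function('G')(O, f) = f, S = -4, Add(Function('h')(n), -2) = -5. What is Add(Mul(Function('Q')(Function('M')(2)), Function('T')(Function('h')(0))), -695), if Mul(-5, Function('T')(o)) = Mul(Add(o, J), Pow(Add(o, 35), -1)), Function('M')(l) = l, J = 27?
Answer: Rational(-3472, 5) ≈ -694.40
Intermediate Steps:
Function('h')(n) = -3 (Function('h')(n) = Add(2, -5) = -3)
Function('Q')(K) = -4
Function('T')(o) = Mul(Rational(-1, 5), Pow(Add(35, o), -1), Add(27, o)) (Function('T')(o) = Mul(Rational(-1, 5), Mul(Add(o, 27), Pow(Add(o, 35), -1))) = Mul(Rational(-1, 5), Mul(Add(27, o), Pow(Add(35, o), -1))) = Mul(Rational(-1, 5), Mul(Pow(Add(35, o), -1), Add(27, o))) = Mul(Rational(-1, 5), Pow(Add(35, o), -1), Add(27, o)))
Add(Mul(Function('Q')(Function('M')(2)), Function('T')(Function('h')(0))), -695) = Add(Mul(-4, Mul(Rational(1, 5), Pow(Add(35, -3), -1), Add(-27, Mul(-1, -3)))), -695) = Add(Mul(-4, Mul(Rational(1, 5), Pow(32, -1), Add(-27, 3))), -695) = Add(Mul(-4, Mul(Rational(1, 5), Rational(1, 32), -24)), -695) = Add(Mul(-4, Rational(-3, 20)), -695) = Add(Rational(3, 5), -695) = Rational(-3472, 5)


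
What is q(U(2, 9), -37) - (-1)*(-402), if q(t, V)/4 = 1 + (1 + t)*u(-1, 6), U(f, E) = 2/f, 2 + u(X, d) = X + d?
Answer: -374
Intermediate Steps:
u(X, d) = -2 + X + d (u(X, d) = -2 + (X + d) = -2 + X + d)
q(t, V) = 16 + 12*t (q(t, V) = 4*(1 + (1 + t)*(-2 - 1 + 6)) = 4*(1 + (1 + t)*3) = 4*(1 + (3 + 3*t)) = 4*(4 + 3*t) = 16 + 12*t)
q(U(2, 9), -37) - (-1)*(-402) = (16 + 12*(2/2)) - (-1)*(-402) = (16 + 12*(2*(1/2))) - 1*402 = (16 + 12*1) - 402 = (16 + 12) - 402 = 28 - 402 = -374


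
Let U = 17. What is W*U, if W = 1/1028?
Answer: 17/1028 ≈ 0.016537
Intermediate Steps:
W = 1/1028 ≈ 0.00097276
W*U = (1/1028)*17 = 17/1028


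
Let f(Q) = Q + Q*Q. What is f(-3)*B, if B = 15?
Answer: 90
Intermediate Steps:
f(Q) = Q + Q²
f(-3)*B = -3*(1 - 3)*15 = -3*(-2)*15 = 6*15 = 90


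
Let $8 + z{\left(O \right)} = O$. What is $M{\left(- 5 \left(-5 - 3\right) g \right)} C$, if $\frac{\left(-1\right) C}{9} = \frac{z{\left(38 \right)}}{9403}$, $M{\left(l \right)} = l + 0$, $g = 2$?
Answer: $- \frac{21600}{9403} \approx -2.2971$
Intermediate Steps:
$z{\left(O \right)} = -8 + O$
$M{\left(l \right)} = l$
$C = - \frac{270}{9403}$ ($C = - 9 \frac{-8 + 38}{9403} = - 9 \cdot 30 \cdot \frac{1}{9403} = \left(-9\right) \frac{30}{9403} = - \frac{270}{9403} \approx -0.028714$)
$M{\left(- 5 \left(-5 - 3\right) g \right)} C = - 5 \left(-5 - 3\right) 2 \left(- \frac{270}{9403}\right) = \left(-5\right) \left(-8\right) 2 \left(- \frac{270}{9403}\right) = 40 \cdot 2 \left(- \frac{270}{9403}\right) = 80 \left(- \frac{270}{9403}\right) = - \frac{21600}{9403}$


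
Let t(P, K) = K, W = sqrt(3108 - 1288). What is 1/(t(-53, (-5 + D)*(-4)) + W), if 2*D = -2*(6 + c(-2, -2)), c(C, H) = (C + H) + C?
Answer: -1/71 + sqrt(455)/710 ≈ 0.015959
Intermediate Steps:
c(C, H) = H + 2*C
D = 0 (D = (-2*(6 + (-2 + 2*(-2))))/2 = (-2*(6 + (-2 - 4)))/2 = (-2*(6 - 6))/2 = (-2*0)/2 = (1/2)*0 = 0)
W = 2*sqrt(455) (W = sqrt(1820) = 2*sqrt(455) ≈ 42.661)
1/(t(-53, (-5 + D)*(-4)) + W) = 1/((-5 + 0)*(-4) + 2*sqrt(455)) = 1/(-5*(-4) + 2*sqrt(455)) = 1/(20 + 2*sqrt(455))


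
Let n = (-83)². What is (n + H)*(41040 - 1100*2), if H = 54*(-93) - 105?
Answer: 68436080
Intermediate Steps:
n = 6889
H = -5127 (H = -5022 - 105 = -5127)
(n + H)*(41040 - 1100*2) = (6889 - 5127)*(41040 - 1100*2) = 1762*(41040 - 2200) = 1762*38840 = 68436080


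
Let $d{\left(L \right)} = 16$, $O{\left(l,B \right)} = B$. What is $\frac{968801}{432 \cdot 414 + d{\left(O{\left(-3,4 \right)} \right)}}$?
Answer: $\frac{968801}{178864} \approx 5.4164$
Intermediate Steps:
$\frac{968801}{432 \cdot 414 + d{\left(O{\left(-3,4 \right)} \right)}} = \frac{968801}{432 \cdot 414 + 16} = \frac{968801}{178848 + 16} = \frac{968801}{178864}$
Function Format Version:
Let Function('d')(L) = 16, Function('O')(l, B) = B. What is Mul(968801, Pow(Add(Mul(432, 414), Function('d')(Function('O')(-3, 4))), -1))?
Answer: Rational(968801, 178864) ≈ 5.4164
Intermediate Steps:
Mul(968801, Pow(Add(Mul(432, 414), Function('d')(Function('O')(-3, 4))), -1)) = Mul(968801, Pow(Add(Mul(432, 414), 16), -1)) = Mul(968801, Pow(Add(178848, 16), -1)) = Mul(968801, Pow(178864, -1)) = Mul(968801, Rational(1, 178864)) = Rational(968801, 178864)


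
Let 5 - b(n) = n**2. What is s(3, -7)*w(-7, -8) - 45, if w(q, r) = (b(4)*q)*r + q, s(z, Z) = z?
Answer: -1914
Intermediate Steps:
b(n) = 5 - n**2
w(q, r) = q - 11*q*r (w(q, r) = ((5 - 1*4**2)*q)*r + q = ((5 - 1*16)*q)*r + q = ((5 - 16)*q)*r + q = (-11*q)*r + q = -11*q*r + q = q - 11*q*r)
s(3, -7)*w(-7, -8) - 45 = 3*(-7*(1 - 11*(-8))) - 45 = 3*(-7*(1 + 88)) - 45 = 3*(-7*89) - 45 = 3*(-623) - 45 = -1869 - 45 = -1914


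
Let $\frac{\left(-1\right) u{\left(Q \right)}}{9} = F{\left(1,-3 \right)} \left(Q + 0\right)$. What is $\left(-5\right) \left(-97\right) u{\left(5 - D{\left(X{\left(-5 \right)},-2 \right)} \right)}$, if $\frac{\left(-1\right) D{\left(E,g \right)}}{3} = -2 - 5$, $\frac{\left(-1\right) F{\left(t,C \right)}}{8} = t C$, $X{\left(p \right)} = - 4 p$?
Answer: $1676160$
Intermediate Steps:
$F{\left(t,C \right)} = - 8 C t$ ($F{\left(t,C \right)} = - 8 t C = - 8 C t$)
$D{\left(E,g \right)} = 21$ ($D{\left(E,g \right)} = - 3 \left(-2 - 5\right) = \left(-3\right) \left(-7\right) = 21$)
$u{\left(Q \right)} = - 216 Q$ ($u{\left(Q \right)} = - 9 \left(-8\right) \left(-3\right) 1 \left(Q + 0\right) = - 9 \cdot 24 Q = - 216 Q$)
$\left(-5\right) \left(-97\right) u{\left(5 - D{\left(X{\left(-5 \right)},-2 \right)} \right)} = \left(-5\right) \left(-97\right) \left(- 216 \left(5 - 21\right)\right) = 485 \left(- 216 \left(5 - 21\right)\right) = 485 \left(\left(-216\right) \left(-16\right)\right) = 485 \cdot 3456 = 1676160$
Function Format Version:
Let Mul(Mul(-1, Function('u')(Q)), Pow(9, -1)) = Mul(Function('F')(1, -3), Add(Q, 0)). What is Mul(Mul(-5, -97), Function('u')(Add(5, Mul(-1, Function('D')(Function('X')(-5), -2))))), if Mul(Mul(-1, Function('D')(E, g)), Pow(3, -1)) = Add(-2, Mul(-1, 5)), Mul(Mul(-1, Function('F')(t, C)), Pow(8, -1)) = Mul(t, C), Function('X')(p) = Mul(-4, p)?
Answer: 1676160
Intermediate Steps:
Function('F')(t, C) = Mul(-8, C, t) (Function('F')(t, C) = Mul(-8, Mul(t, C)) = Mul(-8, Mul(C, t)) = Mul(-8, C, t))
Function('D')(E, g) = 21 (Function('D')(E, g) = Mul(-3, Add(-2, Mul(-1, 5))) = Mul(-3, Add(-2, -5)) = Mul(-3, -7) = 21)
Function('u')(Q) = Mul(-216, Q) (Function('u')(Q) = Mul(-9, Mul(Mul(-8, -3, 1), Add(Q, 0))) = Mul(-9, Mul(24, Q)) = Mul(-216, Q))
Mul(Mul(-5, -97), Function('u')(Add(5, Mul(-1, Function('D')(Function('X')(-5), -2))))) = Mul(Mul(-5, -97), Mul(-216, Add(5, Mul(-1, 21)))) = Mul(485, Mul(-216, Add(5, -21))) = Mul(485, Mul(-216, -16)) = Mul(485, 3456) = 1676160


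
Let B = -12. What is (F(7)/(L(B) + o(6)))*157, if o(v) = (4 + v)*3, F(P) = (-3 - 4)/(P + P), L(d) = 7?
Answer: -157/74 ≈ -2.1216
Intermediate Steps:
F(P) = -7/(2*P) (F(P) = -7*1/(2*P) = -7/(2*P))
o(v) = 12 + 3*v
(F(7)/(L(B) + o(6)))*157 = ((-7/2/7)/(7 + (12 + 3*6)))*157 = ((-7/2*⅐)/(7 + (12 + 18)))*157 = (-½/(7 + 30))*157 = (-½/37)*157 = ((1/37)*(-½))*157 = -1/74*157 = -157/74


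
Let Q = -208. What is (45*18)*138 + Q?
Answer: 111572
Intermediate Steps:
(45*18)*138 + Q = (45*18)*138 - 208 = 810*138 - 208 = 111780 - 208 = 111572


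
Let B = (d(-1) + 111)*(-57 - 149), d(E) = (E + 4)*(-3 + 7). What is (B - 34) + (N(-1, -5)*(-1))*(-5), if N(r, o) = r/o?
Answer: -25371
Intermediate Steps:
d(E) = 16 + 4*E (d(E) = (4 + E)*4 = 16 + 4*E)
B = -25338 (B = ((16 + 4*(-1)) + 111)*(-57 - 149) = ((16 - 4) + 111)*(-206) = (12 + 111)*(-206) = 123*(-206) = -25338)
(B - 34) + (N(-1, -5)*(-1))*(-5) = (-25338 - 34) + (-1/(-5)*(-1))*(-5) = -25372 + (-1*(-1/5)*(-1))*(-5) = -25372 + ((1/5)*(-1))*(-5) = -25372 - 1/5*(-5) = -25372 + 1 = -25371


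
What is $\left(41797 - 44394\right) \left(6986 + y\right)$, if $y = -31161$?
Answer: $62782475$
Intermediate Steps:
$\left(41797 - 44394\right) \left(6986 + y\right) = \left(41797 - 44394\right) \left(6986 - 31161\right) = \left(-2597\right) \left(-24175\right) = 62782475$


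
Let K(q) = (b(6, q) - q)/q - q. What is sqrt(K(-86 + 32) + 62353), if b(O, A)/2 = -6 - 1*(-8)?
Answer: 4*sqrt(315930)/9 ≈ 249.81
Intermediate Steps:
b(O, A) = 4 (b(O, A) = 2*(-6 - 1*(-8)) = 2*(-6 + 8) = 2*2 = 4)
K(q) = -q + (4 - q)/q (K(q) = (4 - q)/q - q = -q + (4 - q)/q)
sqrt(K(-86 + 32) + 62353) = sqrt((-1 - (-86 + 32) + 4/(-86 + 32)) + 62353) = sqrt((-1 - 1*(-54) + 4/(-54)) + 62353) = sqrt((-1 + 54 + 4*(-1/54)) + 62353) = sqrt((-1 + 54 - 2/27) + 62353) = sqrt(1429/27 + 62353) = sqrt(1684960/27) = 4*sqrt(315930)/9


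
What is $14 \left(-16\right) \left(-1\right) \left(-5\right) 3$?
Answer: $-3360$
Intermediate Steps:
$14 \left(-16\right) \left(-1\right) \left(-5\right) 3 = - 224 \cdot 5 \cdot 3 = \left(-224\right) 15 = -3360$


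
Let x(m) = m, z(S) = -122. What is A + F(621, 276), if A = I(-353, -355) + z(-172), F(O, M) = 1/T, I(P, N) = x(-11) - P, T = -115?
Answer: 25299/115 ≈ 219.99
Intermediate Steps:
I(P, N) = -11 - P
F(O, M) = -1/115 (F(O, M) = 1/(-115) = -1/115)
A = 220 (A = (-11 - 1*(-353)) - 122 = (-11 + 353) - 122 = 342 - 122 = 220)
A + F(621, 276) = 220 - 1/115 = 25299/115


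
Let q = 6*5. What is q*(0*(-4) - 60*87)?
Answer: -156600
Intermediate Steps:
q = 30
q*(0*(-4) - 60*87) = 30*(0*(-4) - 60*87) = 30*(0 - 5220) = 30*(-5220) = -156600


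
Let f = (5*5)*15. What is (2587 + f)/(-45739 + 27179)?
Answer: -1481/9280 ≈ -0.15959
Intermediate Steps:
f = 375 (f = 25*15 = 375)
(2587 + f)/(-45739 + 27179) = (2587 + 375)/(-45739 + 27179) = 2962/(-18560) = 2962*(-1/18560) = -1481/9280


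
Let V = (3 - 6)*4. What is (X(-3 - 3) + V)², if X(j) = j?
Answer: 324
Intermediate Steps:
V = -12 (V = -3*4 = -12)
(X(-3 - 3) + V)² = ((-3 - 3) - 12)² = (-6 - 12)² = (-18)² = 324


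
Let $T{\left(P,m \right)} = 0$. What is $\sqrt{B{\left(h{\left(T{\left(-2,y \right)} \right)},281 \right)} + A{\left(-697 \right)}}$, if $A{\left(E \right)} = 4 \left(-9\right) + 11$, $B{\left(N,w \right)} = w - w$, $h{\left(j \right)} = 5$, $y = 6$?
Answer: $5 i \approx 5.0 i$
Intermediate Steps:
$B{\left(N,w \right)} = 0$
$A{\left(E \right)} = -25$ ($A{\left(E \right)} = -36 + 11 = -25$)
$\sqrt{B{\left(h{\left(T{\left(-2,y \right)} \right)},281 \right)} + A{\left(-697 \right)}} = \sqrt{0 - 25} = \sqrt{-25} = 5 i$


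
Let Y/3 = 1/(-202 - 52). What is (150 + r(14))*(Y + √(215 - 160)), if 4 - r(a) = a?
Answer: -210/127 + 140*√55 ≈ 1036.6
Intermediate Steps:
r(a) = 4 - a
Y = -3/254 (Y = 3/(-202 - 52) = 3/(-254) = 3*(-1/254) = -3/254 ≈ -0.011811)
(150 + r(14))*(Y + √(215 - 160)) = (150 + (4 - 1*14))*(-3/254 + √(215 - 160)) = (150 + (4 - 14))*(-3/254 + √55) = (150 - 10)*(-3/254 + √55) = 140*(-3/254 + √55) = -210/127 + 140*√55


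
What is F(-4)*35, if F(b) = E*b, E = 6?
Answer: -840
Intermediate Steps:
F(b) = 6*b
F(-4)*35 = (6*(-4))*35 = -24*35 = -840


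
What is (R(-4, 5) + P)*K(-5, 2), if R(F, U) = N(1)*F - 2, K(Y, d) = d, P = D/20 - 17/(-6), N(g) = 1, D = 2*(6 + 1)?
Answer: -74/15 ≈ -4.9333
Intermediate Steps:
D = 14 (D = 2*7 = 14)
P = 53/15 (P = 14/20 - 17/(-6) = 14*(1/20) - 17*(-⅙) = 7/10 + 17/6 = 53/15 ≈ 3.5333)
R(F, U) = -2 + F (R(F, U) = 1*F - 2 = F - 2 = -2 + F)
(R(-4, 5) + P)*K(-5, 2) = ((-2 - 4) + 53/15)*2 = (-6 + 53/15)*2 = -37/15*2 = -74/15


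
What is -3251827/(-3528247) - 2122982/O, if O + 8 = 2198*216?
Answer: -35822695699/10090786420 ≈ -3.5500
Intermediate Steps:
O = 474760 (O = -8 + 2198*216 = -8 + 474768 = 474760)
-3251827/(-3528247) - 2122982/O = -3251827/(-3528247) - 2122982/474760 = -3251827*(-1/3528247) - 2122982*1/474760 = 3251827/3528247 - 1061491/237380 = -35822695699/10090786420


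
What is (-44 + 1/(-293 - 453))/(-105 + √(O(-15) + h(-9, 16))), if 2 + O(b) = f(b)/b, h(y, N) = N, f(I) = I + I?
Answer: 325/746 ≈ 0.43566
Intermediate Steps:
f(I) = 2*I
O(b) = 0 (O(b) = -2 + (2*b)/b = -2 + 2 = 0)
(-44 + 1/(-293 - 453))/(-105 + √(O(-15) + h(-9, 16))) = (-44 + 1/(-293 - 453))/(-105 + √(0 + 16)) = (-44 + 1/(-746))/(-105 + √16) = (-44 - 1/746)/(-105 + 4) = -32825/746/(-101) = -32825/746*(-1/101) = 325/746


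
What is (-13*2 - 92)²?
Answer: 13924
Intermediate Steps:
(-13*2 - 92)² = (-26 - 92)² = (-118)² = 13924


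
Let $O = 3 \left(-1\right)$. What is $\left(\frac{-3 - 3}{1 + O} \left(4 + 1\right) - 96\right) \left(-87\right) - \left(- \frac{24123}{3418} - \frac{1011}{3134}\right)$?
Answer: $\frac{18891651411}{2678003} \approx 7054.4$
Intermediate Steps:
$O = -3$
$\left(\frac{-3 - 3}{1 + O} \left(4 + 1\right) - 96\right) \left(-87\right) - \left(- \frac{24123}{3418} - \frac{1011}{3134}\right) = \left(\frac{-3 - 3}{1 - 3} \left(4 + 1\right) - 96\right) \left(-87\right) - \left(- \frac{24123}{3418} - \frac{1011}{3134}\right) = \left(- \frac{6}{-2} \cdot 5 - 96\right) \left(-87\right) - - \frac{19764270}{2678003} = \left(\left(-6\right) \left(- \frac{1}{2}\right) 5 - 96\right) \left(-87\right) + \left(\frac{24123}{3418} + \frac{1011}{3134}\right) = \left(3 \cdot 5 - 96\right) \left(-87\right) + \frac{19764270}{2678003} = \left(15 - 96\right) \left(-87\right) + \frac{19764270}{2678003} = \left(-81\right) \left(-87\right) + \frac{19764270}{2678003} = 7047 + \frac{19764270}{2678003} = \frac{18891651411}{2678003}$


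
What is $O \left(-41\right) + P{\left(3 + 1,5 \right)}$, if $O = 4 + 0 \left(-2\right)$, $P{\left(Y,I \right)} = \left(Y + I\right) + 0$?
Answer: $-155$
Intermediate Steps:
$P{\left(Y,I \right)} = I + Y$ ($P{\left(Y,I \right)} = \left(I + Y\right) + 0 = I + Y$)
$O = 4$ ($O = 4 + 0 = 4$)
$O \left(-41\right) + P{\left(3 + 1,5 \right)} = 4 \left(-41\right) + \left(5 + \left(3 + 1\right)\right) = -164 + \left(5 + 4\right) = -164 + 9 = -155$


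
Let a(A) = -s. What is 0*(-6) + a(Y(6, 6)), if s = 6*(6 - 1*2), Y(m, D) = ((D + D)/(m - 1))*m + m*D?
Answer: -24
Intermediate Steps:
Y(m, D) = D*m + 2*D*m/(-1 + m) (Y(m, D) = ((2*D)/(-1 + m))*m + D*m = (2*D/(-1 + m))*m + D*m = 2*D*m/(-1 + m) + D*m = D*m + 2*D*m/(-1 + m))
s = 24 (s = 6*(6 - 2) = 6*4 = 24)
a(A) = -24 (a(A) = -1*24 = -24)
0*(-6) + a(Y(6, 6)) = 0*(-6) - 24 = 0 - 24 = -24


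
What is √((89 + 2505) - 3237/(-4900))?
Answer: √12713837/70 ≈ 50.938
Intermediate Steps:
√((89 + 2505) - 3237/(-4900)) = √(2594 - 3237*(-1/4900)) = √(2594 + 3237/4900) = √(12713837/4900) = √12713837/70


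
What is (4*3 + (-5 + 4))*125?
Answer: 1375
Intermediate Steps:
(4*3 + (-5 + 4))*125 = (12 - 1)*125 = 11*125 = 1375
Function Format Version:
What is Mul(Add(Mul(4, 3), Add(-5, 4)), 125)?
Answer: 1375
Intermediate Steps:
Mul(Add(Mul(4, 3), Add(-5, 4)), 125) = Mul(Add(12, -1), 125) = Mul(11, 125) = 1375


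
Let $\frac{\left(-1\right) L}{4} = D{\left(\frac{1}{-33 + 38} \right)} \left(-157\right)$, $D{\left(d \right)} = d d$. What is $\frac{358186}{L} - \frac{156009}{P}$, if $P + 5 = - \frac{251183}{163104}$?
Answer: $\frac{12765923277379}{334944742} \approx 38114.0$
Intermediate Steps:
$D{\left(d \right)} = d^{2}$
$P = - \frac{1066703}{163104}$ ($P = -5 - \frac{251183}{163104} = - \frac{1066703}{163104} \approx -6.54$)
$L = \frac{628}{25}$ ($L = - 4 \left(\frac{1}{-33 + 38}\right)^{2} \left(-157\right) = - 4 \left(\frac{1}{5}\right)^{2} \left(-157\right) = - 4 \cdot \frac{1}{25} \left(-157\right) = \left(-4\right) \left(- \frac{157}{25}\right) = \frac{628}{25} \approx 25.12$)
$\frac{358186}{L} - \frac{156009}{P} = \frac{358186}{\frac{628}{25}} - \frac{156009}{- \frac{1066703}{163104}} = 358186 \cdot \frac{25}{628} - - \frac{25445691936}{1066703} = \frac{4477325}{314} + \frac{25445691936}{1066703} = \frac{12765923277379}{334944742}$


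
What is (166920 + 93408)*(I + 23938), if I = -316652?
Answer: -76201650192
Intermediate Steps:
(166920 + 93408)*(I + 23938) = (166920 + 93408)*(-316652 + 23938) = 260328*(-292714) = -76201650192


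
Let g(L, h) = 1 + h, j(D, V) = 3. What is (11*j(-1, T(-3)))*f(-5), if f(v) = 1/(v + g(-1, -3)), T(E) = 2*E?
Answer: -33/7 ≈ -4.7143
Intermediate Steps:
f(v) = 1/(-2 + v) (f(v) = 1/(v + (1 - 3)) = 1/(v - 2) = 1/(-2 + v))
(11*j(-1, T(-3)))*f(-5) = (11*3)/(-2 - 5) = 33/(-7) = 33*(-⅐) = -33/7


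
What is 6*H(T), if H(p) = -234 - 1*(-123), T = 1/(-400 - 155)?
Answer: -666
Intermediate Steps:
T = -1/555 (T = 1/(-555) = -1/555 ≈ -0.0018018)
H(p) = -111 (H(p) = -234 + 123 = -111)
6*H(T) = 6*(-111) = -666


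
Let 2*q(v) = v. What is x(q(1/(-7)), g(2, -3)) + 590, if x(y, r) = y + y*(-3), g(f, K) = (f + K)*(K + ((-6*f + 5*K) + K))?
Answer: 4131/7 ≈ 590.14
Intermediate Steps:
q(v) = v/2
g(f, K) = (K + f)*(-6*f + 7*K) (g(f, K) = (K + f)*(K + (-6*f + 6*K)) = (K + f)*(-6*f + 7*K))
x(y, r) = -2*y (x(y, r) = y - 3*y = -2*y)
x(q(1/(-7)), g(2, -3)) + 590 = -1/(-7) + 590 = -(-1)/7 + 590 = -2*(-1/14) + 590 = ⅐ + 590 = 4131/7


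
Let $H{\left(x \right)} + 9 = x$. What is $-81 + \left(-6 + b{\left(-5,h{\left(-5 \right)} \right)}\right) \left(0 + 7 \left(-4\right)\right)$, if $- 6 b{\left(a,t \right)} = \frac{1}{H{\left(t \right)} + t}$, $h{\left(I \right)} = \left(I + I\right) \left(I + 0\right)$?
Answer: $\frac{3395}{39} \approx 87.051$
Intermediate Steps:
$H{\left(x \right)} = -9 + x$
$h{\left(I \right)} = 2 I^{2}$ ($h{\left(I \right)} = 2 I I = 2 I^{2}$)
$b{\left(a,t \right)} = - \frac{1}{6 \left(-9 + 2 t\right)}$ ($b{\left(a,t \right)} = - \frac{1}{6 \left(\left(-9 + t\right) + t\right)} = - \frac{1}{6 \left(-9 + 2 t\right)}$)
$-81 + \left(-6 + b{\left(-5,h{\left(-5 \right)} \right)}\right) \left(0 + 7 \left(-4\right)\right) = -81 + \left(-6 - \frac{1}{-54 + 12 \cdot 2 \left(-5\right)^{2}}\right) \left(0 + 7 \left(-4\right)\right) = -81 + \left(-6 - \frac{1}{-54 + 12 \cdot 2 \cdot 25}\right) \left(0 - 28\right) = -81 + \left(-6 - \frac{1}{-54 + 12 \cdot 50}\right) \left(-28\right) = -81 + \left(-6 - \frac{1}{-54 + 600}\right) \left(-28\right) = -81 + \left(-6 - \frac{1}{546}\right) \left(-28\right) = -81 - - \frac{6554}{39} = -81 + \frac{6554}{39} = \frac{3395}{39}$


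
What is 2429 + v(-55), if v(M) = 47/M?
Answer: 133548/55 ≈ 2428.1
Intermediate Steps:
2429 + v(-55) = 2429 + 47/(-55) = 2429 + 47*(-1/55) = 2429 - 47/55 = 133548/55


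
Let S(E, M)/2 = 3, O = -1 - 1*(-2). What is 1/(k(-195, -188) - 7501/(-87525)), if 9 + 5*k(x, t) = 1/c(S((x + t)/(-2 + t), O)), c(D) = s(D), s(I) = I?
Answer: -175050/294253 ≈ -0.59490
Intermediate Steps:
O = 1 (O = -1 + 2 = 1)
S(E, M) = 6 (S(E, M) = 2*3 = 6)
c(D) = D
k(x, t) = -53/30 (k(x, t) = -9/5 + (⅕)/6 = -9/5 + (⅕)*(⅙) = -9/5 + 1/30 = -53/30)
1/(k(-195, -188) - 7501/(-87525)) = 1/(-53/30 - 7501/(-87525)) = 1/(-53/30 - 7501*(-1/87525)) = 1/(-53/30 + 7501/87525) = 1/(-294253/175050) = -175050/294253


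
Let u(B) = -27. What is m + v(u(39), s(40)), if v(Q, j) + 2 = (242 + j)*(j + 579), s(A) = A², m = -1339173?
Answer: 2674543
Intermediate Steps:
v(Q, j) = -2 + (242 + j)*(579 + j) (v(Q, j) = -2 + (242 + j)*(j + 579) = -2 + (242 + j)*(579 + j))
m + v(u(39), s(40)) = -1339173 + (140116 + (40²)² + 821*40²) = -1339173 + (140116 + 1600² + 821*1600) = -1339173 + (140116 + 2560000 + 1313600) = -1339173 + 4013716 = 2674543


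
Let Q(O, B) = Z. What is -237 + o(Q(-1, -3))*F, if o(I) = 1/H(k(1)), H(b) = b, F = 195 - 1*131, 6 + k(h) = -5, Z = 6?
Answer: -2671/11 ≈ -242.82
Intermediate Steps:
k(h) = -11 (k(h) = -6 - 5 = -11)
F = 64 (F = 195 - 131 = 64)
Q(O, B) = 6
o(I) = -1/11 (o(I) = 1/(-11) = -1/11)
-237 + o(Q(-1, -3))*F = -237 - 1/11*64 = -237 - 64/11 = -2671/11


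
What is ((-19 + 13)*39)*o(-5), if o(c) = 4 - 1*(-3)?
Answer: -1638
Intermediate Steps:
o(c) = 7 (o(c) = 4 + 3 = 7)
((-19 + 13)*39)*o(-5) = ((-19 + 13)*39)*7 = -6*39*7 = -234*7 = -1638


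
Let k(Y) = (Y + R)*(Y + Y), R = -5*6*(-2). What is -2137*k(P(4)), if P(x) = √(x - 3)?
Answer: -260714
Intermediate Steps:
P(x) = √(-3 + x)
R = 60 (R = -30*(-2) = 60)
k(Y) = 2*Y*(60 + Y) (k(Y) = (Y + 60)*(Y + Y) = (60 + Y)*(2*Y) = 2*Y*(60 + Y))
-2137*k(P(4)) = -4274*√(-3 + 4)*(60 + √(-3 + 4)) = -4274*√1*(60 + √1) = -4274*(60 + 1) = -4274*61 = -2137*122 = -260714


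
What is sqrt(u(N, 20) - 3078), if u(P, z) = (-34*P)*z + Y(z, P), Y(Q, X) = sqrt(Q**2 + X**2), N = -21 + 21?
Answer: I*sqrt(3058) ≈ 55.299*I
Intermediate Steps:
N = 0
u(P, z) = sqrt(P**2 + z**2) - 34*P*z (u(P, z) = (-34*P)*z + sqrt(z**2 + P**2) = -34*P*z + sqrt(P**2 + z**2) = sqrt(P**2 + z**2) - 34*P*z)
sqrt(u(N, 20) - 3078) = sqrt((sqrt(0**2 + 20**2) - 34*0*20) - 3078) = sqrt((sqrt(0 + 400) + 0) - 3078) = sqrt((sqrt(400) + 0) - 3078) = sqrt((20 + 0) - 3078) = sqrt(20 - 3078) = sqrt(-3058) = I*sqrt(3058)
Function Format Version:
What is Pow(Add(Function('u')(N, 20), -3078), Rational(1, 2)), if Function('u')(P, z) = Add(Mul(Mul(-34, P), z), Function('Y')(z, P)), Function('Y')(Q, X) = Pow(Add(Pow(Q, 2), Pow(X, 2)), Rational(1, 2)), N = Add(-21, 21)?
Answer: Mul(I, Pow(3058, Rational(1, 2))) ≈ Mul(55.299, I)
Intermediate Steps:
N = 0
Function('u')(P, z) = Add(Pow(Add(Pow(P, 2), Pow(z, 2)), Rational(1, 2)), Mul(-34, P, z)) (Function('u')(P, z) = Add(Mul(Mul(-34, P), z), Pow(Add(Pow(z, 2), Pow(P, 2)), Rational(1, 2))) = Add(Mul(-34, P, z), Pow(Add(Pow(P, 2), Pow(z, 2)), Rational(1, 2))) = Add(Pow(Add(Pow(P, 2), Pow(z, 2)), Rational(1, 2)), Mul(-34, P, z)))
Pow(Add(Function('u')(N, 20), -3078), Rational(1, 2)) = Pow(Add(Add(Pow(Add(Pow(0, 2), Pow(20, 2)), Rational(1, 2)), Mul(-34, 0, 20)), -3078), Rational(1, 2)) = Pow(Add(Add(Pow(Add(0, 400), Rational(1, 2)), 0), -3078), Rational(1, 2)) = Pow(Add(Add(Pow(400, Rational(1, 2)), 0), -3078), Rational(1, 2)) = Pow(Add(Add(20, 0), -3078), Rational(1, 2)) = Pow(Add(20, -3078), Rational(1, 2)) = Pow(-3058, Rational(1, 2)) = Mul(I, Pow(3058, Rational(1, 2)))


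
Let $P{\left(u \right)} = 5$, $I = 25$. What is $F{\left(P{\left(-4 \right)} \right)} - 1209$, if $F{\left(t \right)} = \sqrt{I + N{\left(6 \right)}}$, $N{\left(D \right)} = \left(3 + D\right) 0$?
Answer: $-1204$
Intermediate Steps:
$N{\left(D \right)} = 0$
$F{\left(t \right)} = 5$ ($F{\left(t \right)} = \sqrt{25 + 0} = \sqrt{25} = 5$)
$F{\left(P{\left(-4 \right)} \right)} - 1209 = 5 - 1209 = -1204$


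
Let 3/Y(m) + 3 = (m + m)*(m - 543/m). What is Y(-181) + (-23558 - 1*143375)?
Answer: -10755993986/64433 ≈ -1.6693e+5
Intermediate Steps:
Y(m) = 3/(-3 + 2*m*(m - 543/m)) (Y(m) = 3/(-3 + (m + m)*(m - 543/m)) = 3/(-3 + (2*m)*(m - 543/m)) = 3/(-3 + 2*m*(m - 543/m)))
Y(-181) + (-23558 - 1*143375) = 3/(-1089 + 2*(-181)²) + (-23558 - 1*143375) = 3/(-1089 + 2*32761) + (-23558 - 143375) = 3/(-1089 + 65522) - 166933 = 3/64433 - 166933 = -10755993986/64433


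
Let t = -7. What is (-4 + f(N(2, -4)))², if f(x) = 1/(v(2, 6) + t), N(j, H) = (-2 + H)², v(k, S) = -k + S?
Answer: 169/9 ≈ 18.778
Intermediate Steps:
v(k, S) = S - k
f(x) = -⅓ (f(x) = 1/((6 - 1*2) - 7) = 1/((6 - 2) - 7) = 1/(4 - 7) = 1/(-3) = -⅓)
(-4 + f(N(2, -4)))² = (-4 - ⅓)² = (-13/3)² = 169/9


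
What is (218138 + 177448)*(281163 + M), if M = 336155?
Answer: 244202358348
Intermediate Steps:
(218138 + 177448)*(281163 + M) = (218138 + 177448)*(281163 + 336155) = 395586*617318 = 244202358348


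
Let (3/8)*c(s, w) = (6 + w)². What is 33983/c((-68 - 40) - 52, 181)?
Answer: 5997/16456 ≈ 0.36443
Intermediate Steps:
c(s, w) = 8*(6 + w)²/3
33983/c((-68 - 40) - 52, 181) = 33983/((8*(6 + 181)²/3)) = 33983/(((8/3)*187²)) = 33983/(((8/3)*34969)) = 33983/(279752/3) = 33983*(3/279752) = 5997/16456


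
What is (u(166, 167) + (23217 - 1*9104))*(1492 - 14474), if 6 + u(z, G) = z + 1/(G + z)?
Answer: -61702277620/333 ≈ -1.8529e+8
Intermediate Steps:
u(z, G) = -6 + z + 1/(G + z) (u(z, G) = -6 + (z + 1/(G + z)) = -6 + z + 1/(G + z))
(u(166, 167) + (23217 - 1*9104))*(1492 - 14474) = ((1 + 166² - 6*167 - 6*166 + 167*166)/(167 + 166) + (23217 - 1*9104))*(1492 - 14474) = ((1 + 27556 - 1002 - 996 + 27722)/333 + (23217 - 9104))*(-12982) = ((1/333)*53281 + 14113)*(-12982) = (53281/333 + 14113)*(-12982) = (4752910/333)*(-12982) = -61702277620/333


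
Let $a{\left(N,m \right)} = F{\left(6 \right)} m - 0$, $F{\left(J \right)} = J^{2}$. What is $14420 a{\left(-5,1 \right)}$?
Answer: $519120$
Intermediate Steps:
$a{\left(N,m \right)} = 36 m$ ($a{\left(N,m \right)} = 6^{2} m - 0 = 36 m + 0 = 36 m$)
$14420 a{\left(-5,1 \right)} = 14420 \cdot 36 \cdot 1 = 14420 \cdot 36 = 519120$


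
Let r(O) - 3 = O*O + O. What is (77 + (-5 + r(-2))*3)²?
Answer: 5929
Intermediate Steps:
r(O) = 3 + O + O² (r(O) = 3 + (O*O + O) = 3 + (O² + O) = 3 + (O + O²) = 3 + O + O²)
(77 + (-5 + r(-2))*3)² = (77 + (-5 + (3 - 2 + (-2)²))*3)² = (77 + (-5 + (3 - 2 + 4))*3)² = (77 + (-5 + 5)*3)² = (77 + 0*3)² = (77 + 0)² = 77² = 5929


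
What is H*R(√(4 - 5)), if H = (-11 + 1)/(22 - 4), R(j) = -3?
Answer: 5/3 ≈ 1.6667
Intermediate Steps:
H = -5/9 (H = -10/18 = -10*1/18 = -5/9 ≈ -0.55556)
H*R(√(4 - 5)) = -5/9*(-3) = 5/3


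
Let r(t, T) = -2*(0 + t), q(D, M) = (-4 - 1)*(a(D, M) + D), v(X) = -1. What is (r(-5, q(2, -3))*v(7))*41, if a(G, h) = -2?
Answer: -410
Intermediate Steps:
q(D, M) = 10 - 5*D (q(D, M) = (-4 - 1)*(-2 + D) = -5*(-2 + D) = 10 - 5*D)
r(t, T) = -2*t
(r(-5, q(2, -3))*v(7))*41 = (-2*(-5)*(-1))*41 = (10*(-1))*41 = -10*41 = -410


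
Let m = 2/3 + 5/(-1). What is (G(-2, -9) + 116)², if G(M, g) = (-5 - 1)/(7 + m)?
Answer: 207025/16 ≈ 12939.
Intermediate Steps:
m = -13/3 (m = 2*(⅓) + 5*(-1) = ⅔ - 5 = -13/3 ≈ -4.3333)
G(M, g) = -9/4 (G(M, g) = (-5 - 1)/(7 - 13/3) = -6/8/3 = -6*3/8 = -9/4)
(G(-2, -9) + 116)² = (-9/4 + 116)² = (455/4)² = 207025/16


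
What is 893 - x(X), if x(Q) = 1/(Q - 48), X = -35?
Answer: 74120/83 ≈ 893.01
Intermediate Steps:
x(Q) = 1/(-48 + Q)
893 - x(X) = 893 - 1/(-48 - 35) = 893 - 1/(-83) = 893 - 1*(-1/83) = 893 + 1/83 = 74120/83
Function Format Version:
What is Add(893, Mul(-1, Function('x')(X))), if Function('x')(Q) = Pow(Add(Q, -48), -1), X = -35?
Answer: Rational(74120, 83) ≈ 893.01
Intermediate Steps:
Function('x')(Q) = Pow(Add(-48, Q), -1)
Add(893, Mul(-1, Function('x')(X))) = Add(893, Mul(-1, Pow(Add(-48, -35), -1))) = Add(893, Mul(-1, Pow(-83, -1))) = Add(893, Mul(-1, Rational(-1, 83))) = Add(893, Rational(1, 83)) = Rational(74120, 83)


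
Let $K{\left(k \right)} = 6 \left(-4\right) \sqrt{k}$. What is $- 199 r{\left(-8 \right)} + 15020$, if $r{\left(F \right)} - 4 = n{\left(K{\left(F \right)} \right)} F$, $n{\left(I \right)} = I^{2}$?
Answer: $-7321712$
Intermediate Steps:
$K{\left(k \right)} = - 24 \sqrt{k}$
$r{\left(F \right)} = 4 + 576 F^{2}$ ($r{\left(F \right)} = 4 + \left(- 24 \sqrt{F}\right)^{2} F = 4 + 576 F F = 4 + 576 F^{2}$)
$- 199 r{\left(-8 \right)} + 15020 = - 199 \left(4 + 576 \left(-8\right)^{2}\right) + 15020 = - 199 \left(4 + 576 \cdot 64\right) + 15020 = - 199 \left(4 + 36864\right) + 15020 = \left(-199\right) 36868 + 15020 = -7336732 + 15020 = -7321712$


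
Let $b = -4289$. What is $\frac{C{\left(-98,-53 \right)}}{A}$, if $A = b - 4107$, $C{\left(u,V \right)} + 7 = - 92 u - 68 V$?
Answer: $- \frac{12613}{8396} \approx -1.5023$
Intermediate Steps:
$C{\left(u,V \right)} = -7 - 92 u - 68 V$ ($C{\left(u,V \right)} = -7 - \left(68 V + 92 u\right) = -7 - 92 u - 68 V$)
$A = -8396$ ($A = -4289 - 4107 = -8396$)
$\frac{C{\left(-98,-53 \right)}}{A} = \frac{-7 - -9016 - -3604}{-8396} = \left(-7 + 9016 + 3604\right) \left(- \frac{1}{8396}\right) = 12613 \left(- \frac{1}{8396}\right) = - \frac{12613}{8396}$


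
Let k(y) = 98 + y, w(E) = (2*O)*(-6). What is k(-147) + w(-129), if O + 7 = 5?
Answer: -25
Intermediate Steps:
O = -2 (O = -7 + 5 = -2)
w(E) = 24 (w(E) = (2*(-2))*(-6) = -4*(-6) = 24)
k(-147) + w(-129) = (98 - 147) + 24 = -49 + 24 = -25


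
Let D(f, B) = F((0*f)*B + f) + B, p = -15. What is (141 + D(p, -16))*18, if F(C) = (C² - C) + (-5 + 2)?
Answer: 6516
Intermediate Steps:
F(C) = -3 + C² - C (F(C) = (C² - C) - 3 = -3 + C² - C)
D(f, B) = -3 + B + f² - f (D(f, B) = (-3 + ((0*f)*B + f)² - ((0*f)*B + f)) + B = (-3 + (0*B + f)² - (0*B + f)) + B = (-3 + (0 + f)² - (0 + f)) + B = (-3 + f² - f) + B = -3 + B + f² - f)
(141 + D(p, -16))*18 = (141 + (-3 - 16 + (-15)² - 1*(-15)))*18 = (141 + (-3 - 16 + 225 + 15))*18 = (141 + 221)*18 = 362*18 = 6516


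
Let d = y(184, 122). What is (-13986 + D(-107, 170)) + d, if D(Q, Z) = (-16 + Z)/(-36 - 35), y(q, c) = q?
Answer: -980096/71 ≈ -13804.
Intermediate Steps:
d = 184
D(Q, Z) = 16/71 - Z/71 (D(Q, Z) = (-16 + Z)/(-71) = (-16 + Z)*(-1/71) = 16/71 - Z/71)
(-13986 + D(-107, 170)) + d = (-13986 + (16/71 - 1/71*170)) + 184 = (-13986 + (16/71 - 170/71)) + 184 = (-13986 - 154/71) + 184 = -993160/71 + 184 = -980096/71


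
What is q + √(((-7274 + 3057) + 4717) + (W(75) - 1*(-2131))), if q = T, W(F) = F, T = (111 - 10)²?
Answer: 10201 + √2706 ≈ 10253.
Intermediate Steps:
T = 10201 (T = 101² = 10201)
q = 10201
q + √(((-7274 + 3057) + 4717) + (W(75) - 1*(-2131))) = 10201 + √(((-7274 + 3057) + 4717) + (75 - 1*(-2131))) = 10201 + √((-4217 + 4717) + (75 + 2131)) = 10201 + √(500 + 2206) = 10201 + √2706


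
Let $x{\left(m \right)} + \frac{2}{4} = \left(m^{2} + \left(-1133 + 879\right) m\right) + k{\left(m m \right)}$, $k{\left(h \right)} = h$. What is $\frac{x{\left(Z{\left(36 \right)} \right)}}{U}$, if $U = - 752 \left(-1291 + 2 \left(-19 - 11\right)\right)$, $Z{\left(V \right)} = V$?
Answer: $- \frac{13105}{2031904} \approx -0.0064496$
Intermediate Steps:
$x{\left(m \right)} = - \frac{1}{2} - 254 m + 2 m^{2}$ ($x{\left(m \right)} = - \frac{1}{2} + \left(\left(m^{2} + \left(-1133 + 879\right) m\right) + m m\right) = - \frac{1}{2} + \left(\left(m^{2} - 254 m\right) + m^{2}\right) = - \frac{1}{2} + \left(- 254 m + 2 m^{2}\right) = - \frac{1}{2} - 254 m + 2 m^{2}$)
$U = 1015952$ ($U = - 752 \left(-1291 + 2 \left(-30\right)\right) = - 752 \left(-1291 - 60\right) = \left(-752\right) \left(-1351\right) = 1015952$)
$\frac{x{\left(Z{\left(36 \right)} \right)}}{U} = \frac{- \frac{1}{2} - 9144 + 2 \cdot 36^{2}}{1015952} = \left(- \frac{1}{2} - 9144 + 2 \cdot 1296\right) \frac{1}{1015952} = \left(- \frac{1}{2} - 9144 + 2592\right) \frac{1}{1015952} = \left(- \frac{13105}{2}\right) \frac{1}{1015952} = - \frac{13105}{2031904}$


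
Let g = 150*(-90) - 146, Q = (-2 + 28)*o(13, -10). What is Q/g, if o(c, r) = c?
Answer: -169/6823 ≈ -0.024769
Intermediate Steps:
Q = 338 (Q = (-2 + 28)*13 = 26*13 = 338)
g = -13646 (g = -13500 - 146 = -13646)
Q/g = 338/(-13646) = 338*(-1/13646) = -169/6823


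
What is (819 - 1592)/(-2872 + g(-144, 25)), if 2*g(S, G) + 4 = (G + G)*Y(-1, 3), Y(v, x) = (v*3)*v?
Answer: 773/2799 ≈ 0.27617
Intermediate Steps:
Y(v, x) = 3*v**2 (Y(v, x) = (3*v)*v = 3*v**2)
g(S, G) = -2 + 3*G (g(S, G) = -2 + ((G + G)*(3*(-1)**2))/2 = -2 + ((2*G)*(3*1))/2 = -2 + ((2*G)*3)/2 = -2 + (6*G)/2 = -2 + 3*G)
(819 - 1592)/(-2872 + g(-144, 25)) = (819 - 1592)/(-2872 + (-2 + 3*25)) = -773/(-2872 + (-2 + 75)) = -773/(-2872 + 73) = -773/(-2799) = -773*(-1/2799) = 773/2799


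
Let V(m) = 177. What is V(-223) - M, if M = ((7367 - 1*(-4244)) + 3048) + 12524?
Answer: -27006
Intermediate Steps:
M = 27183 (M = ((7367 + 4244) + 3048) + 12524 = (11611 + 3048) + 12524 = 14659 + 12524 = 27183)
V(-223) - M = 177 - 1*27183 = 177 - 27183 = -27006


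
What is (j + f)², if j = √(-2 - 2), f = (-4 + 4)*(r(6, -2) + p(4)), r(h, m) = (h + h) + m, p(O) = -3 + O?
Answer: -4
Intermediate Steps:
r(h, m) = m + 2*h (r(h, m) = 2*h + m = m + 2*h)
f = 0 (f = (-4 + 4)*((-2 + 2*6) + (-3 + 4)) = 0*((-2 + 12) + 1) = 0*(10 + 1) = 0*11 = 0)
j = 2*I (j = √(-4) = 2*I ≈ 2.0*I)
(j + f)² = (2*I + 0)² = (2*I)² = -4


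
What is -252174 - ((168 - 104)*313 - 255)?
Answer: -271951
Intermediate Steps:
-252174 - ((168 - 104)*313 - 255) = -252174 - (64*313 - 255) = -252174 - (20032 - 255) = -252174 - 1*19777 = -252174 - 19777 = -271951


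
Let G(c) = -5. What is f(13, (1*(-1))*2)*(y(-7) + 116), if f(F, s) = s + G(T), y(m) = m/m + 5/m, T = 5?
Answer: -814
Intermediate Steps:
y(m) = 1 + 5/m
f(F, s) = -5 + s (f(F, s) = s - 5 = -5 + s)
f(13, (1*(-1))*2)*(y(-7) + 116) = (-5 + (1*(-1))*2)*((5 - 7)/(-7) + 116) = (-5 - 1*2)*(-1/7*(-2) + 116) = (-5 - 2)*(2/7 + 116) = -7*814/7 = -814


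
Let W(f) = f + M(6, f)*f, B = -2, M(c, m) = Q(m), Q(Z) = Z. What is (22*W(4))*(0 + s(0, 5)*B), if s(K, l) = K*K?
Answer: 0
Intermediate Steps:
M(c, m) = m
s(K, l) = K²
W(f) = f + f² (W(f) = f + f*f = f + f²)
(22*W(4))*(0 + s(0, 5)*B) = (22*(4*(1 + 4)))*(0 + 0²*(-2)) = (22*(4*5))*(0 + 0*(-2)) = (22*20)*(0 + 0) = 440*0 = 0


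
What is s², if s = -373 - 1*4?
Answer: 142129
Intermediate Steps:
s = -377 (s = -373 - 4 = -377)
s² = (-377)² = 142129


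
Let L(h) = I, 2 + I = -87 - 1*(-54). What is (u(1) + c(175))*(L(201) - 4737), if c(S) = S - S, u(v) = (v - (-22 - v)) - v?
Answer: -109756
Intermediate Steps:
I = -35 (I = -2 + (-87 - 1*(-54)) = -2 + (-87 + 54) = -2 - 33 = -35)
u(v) = 22 + v (u(v) = (v + (22 + v)) - v = (22 + 2*v) - v = 22 + v)
c(S) = 0
L(h) = -35
(u(1) + c(175))*(L(201) - 4737) = ((22 + 1) + 0)*(-35 - 4737) = (23 + 0)*(-4772) = 23*(-4772) = -109756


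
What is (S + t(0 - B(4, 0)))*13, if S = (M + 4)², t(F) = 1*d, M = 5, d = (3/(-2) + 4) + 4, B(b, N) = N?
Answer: 2275/2 ≈ 1137.5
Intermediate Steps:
d = 13/2 (d = (3*(-½) + 4) + 4 = (-3/2 + 4) + 4 = 5/2 + 4 = 13/2 ≈ 6.5000)
t(F) = 13/2 (t(F) = 1*(13/2) = 13/2)
S = 81 (S = (5 + 4)² = 9² = 81)
(S + t(0 - B(4, 0)))*13 = (81 + 13/2)*13 = (175/2)*13 = 2275/2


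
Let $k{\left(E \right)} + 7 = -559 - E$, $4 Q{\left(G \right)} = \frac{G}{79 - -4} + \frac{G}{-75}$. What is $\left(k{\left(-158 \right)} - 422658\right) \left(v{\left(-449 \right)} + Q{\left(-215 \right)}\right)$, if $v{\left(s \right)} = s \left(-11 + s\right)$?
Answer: $- \frac{36262733558492}{415} \approx -8.738 \cdot 10^{10}$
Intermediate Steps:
$Q{\left(G \right)} = - \frac{2 G}{6225}$ ($Q{\left(G \right)} = \frac{\frac{G}{79 - -4} + \frac{G}{-75}}{4} = \frac{\frac{G}{79 + 4} + G \left(- \frac{1}{75}\right)}{4} = \frac{\frac{G}{83} - \frac{G}{75}}{4} = \frac{\left(- \frac{8}{6225}\right) G}{4} = - \frac{2 G}{6225}$)
$k{\left(E \right)} = -566 - E$ ($k{\left(E \right)} = -7 - \left(559 + E\right) = -566 - E$)
$\left(k{\left(-158 \right)} - 422658\right) \left(v{\left(-449 \right)} + Q{\left(-215 \right)}\right) = \left(\left(-566 - -158\right) - 422658\right) \left(- 449 \left(-11 - 449\right) - - \frac{86}{1245}\right) = \left(\left(-566 + 158\right) - 422658\right) \left(\left(-449\right) \left(-460\right) + \frac{86}{1245}\right) = \left(-408 - 422658\right) \left(206540 + \frac{86}{1245}\right) = \left(-423066\right) \frac{257142386}{1245} = - \frac{36262733558492}{415}$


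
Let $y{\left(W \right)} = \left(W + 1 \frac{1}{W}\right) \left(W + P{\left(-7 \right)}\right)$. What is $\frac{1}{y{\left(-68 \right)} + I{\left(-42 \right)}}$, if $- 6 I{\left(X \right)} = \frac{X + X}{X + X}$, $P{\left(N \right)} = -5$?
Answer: $\frac{204}{1012841} \approx 0.00020141$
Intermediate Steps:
$I{\left(X \right)} = - \frac{1}{6}$ ($I{\left(X \right)} = - \frac{\left(X + X\right) \frac{1}{X + X}}{6} = - \frac{2 X \frac{1}{2 X}}{6} = \left(- \frac{1}{6}\right) 1 = - \frac{1}{6}$)
$y{\left(W \right)} = \left(-5 + W\right) \left(W + \frac{1}{W}\right)$ ($y{\left(W \right)} = \left(W + 1 \frac{1}{W}\right) \left(W - 5\right) = \left(W + \frac{1}{W}\right) \left(-5 + W\right) = \left(-5 + W\right) \left(W + \frac{1}{W}\right)$)
$\frac{1}{y{\left(-68 \right)} + I{\left(-42 \right)}} = \frac{1}{\left(1 + \left(-68\right)^{2} - -340 - \frac{5}{-68}\right) - \frac{1}{6}} = \frac{1}{\left(1 + 4624 + 340 - - \frac{5}{68}\right) - \frac{1}{6}} = \frac{1}{\left(1 + 4624 + 340 + \frac{5}{68}\right) - \frac{1}{6}} = \frac{1}{\frac{337625}{68} - \frac{1}{6}} = \frac{1}{\frac{1012841}{204}} = \frac{204}{1012841}$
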